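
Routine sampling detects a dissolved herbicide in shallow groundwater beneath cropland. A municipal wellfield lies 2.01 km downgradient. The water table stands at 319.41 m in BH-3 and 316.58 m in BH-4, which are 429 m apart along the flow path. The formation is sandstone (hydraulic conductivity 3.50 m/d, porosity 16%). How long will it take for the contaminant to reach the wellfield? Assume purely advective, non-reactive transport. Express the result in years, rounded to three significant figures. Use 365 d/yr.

38.2 years

Hydraulic gradient i = (319.41 − 316.58) / 429 = 2.83 / 429 = 0.006597
q = Ki = 3.50 × 0.006597 = 0.02309 m/d
v_s = q/n_e = 0.02309/0.16 = 0.1443 m/d
L = 2.01 km = 2010 m
t = L / v = 2010 / 0.1443 = 13930 d
   = 13930 / 365 = 38.2 yr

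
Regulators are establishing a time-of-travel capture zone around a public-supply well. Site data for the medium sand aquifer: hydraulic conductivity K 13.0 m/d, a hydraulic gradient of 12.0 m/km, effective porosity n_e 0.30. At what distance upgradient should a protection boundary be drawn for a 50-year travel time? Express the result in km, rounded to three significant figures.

Specific discharge q = 13.0 × 0.012 = 0.1560 m/d
Average linear velocity = 0.1560 / 0.30 = 0.5200 m/d
T = 50 yr × 365 = 18250 d
L = v × T = 0.5200 × 18250 = 9490 m
   = 9.49 km

9.49 km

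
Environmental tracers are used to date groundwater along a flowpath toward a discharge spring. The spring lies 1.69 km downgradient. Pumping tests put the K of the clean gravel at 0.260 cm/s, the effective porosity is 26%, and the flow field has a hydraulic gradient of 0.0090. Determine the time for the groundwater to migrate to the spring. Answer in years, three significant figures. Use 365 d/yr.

0.595 years

K = 0.260 cm/s × 864 = 224.6 m/d
q = Ki = 224.6 × 0.0090 = 2.022 m/d
v = Ki/n = 224.6·0.0090/0.26 = 7.776 m/d
L = 1.69 km = 1690 m
t = L / v = 1690 / 7.776 = 217.3 d
   = 217.3 / 365 = 0.595 yr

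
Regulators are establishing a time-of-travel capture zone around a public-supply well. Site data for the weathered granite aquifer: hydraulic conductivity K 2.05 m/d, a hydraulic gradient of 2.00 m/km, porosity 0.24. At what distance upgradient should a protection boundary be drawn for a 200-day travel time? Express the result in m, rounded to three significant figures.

Specific discharge q = 2.05 × 0.0020 = 0.004100 m/d
Average linear velocity = 0.004100 / 0.24 = 0.01708 m/d
L = v × T = 0.01708 × 200 = 3.417 m

3.42 m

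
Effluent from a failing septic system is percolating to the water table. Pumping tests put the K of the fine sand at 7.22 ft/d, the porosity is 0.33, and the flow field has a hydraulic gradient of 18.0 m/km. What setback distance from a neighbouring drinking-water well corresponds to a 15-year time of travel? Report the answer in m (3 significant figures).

K = 7.22 ft/d × 0.3048 = 2.201 m/d
Darcy flux q = K·i = 2.201 × 0.018 = 0.03961 m/d
v = Ki/n = 2.201·0.018/0.33 = 0.1200 m/d
T = 15 yr × 365 = 5475 d
L = v × T = 0.1200 × 5475 = 657.2 m

657 m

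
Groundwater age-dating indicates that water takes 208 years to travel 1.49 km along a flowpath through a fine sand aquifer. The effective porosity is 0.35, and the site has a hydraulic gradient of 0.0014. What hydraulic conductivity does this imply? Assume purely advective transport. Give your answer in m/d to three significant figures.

t = 208 years = 75920 d
L = 1.49 km = 1490 m
v = L / t = 1490 / 75920 = 0.01963 m/d
K = v · n / i = 0.01963 × 0.35 / 0.0014 = 4.91 m/d

4.91 m/d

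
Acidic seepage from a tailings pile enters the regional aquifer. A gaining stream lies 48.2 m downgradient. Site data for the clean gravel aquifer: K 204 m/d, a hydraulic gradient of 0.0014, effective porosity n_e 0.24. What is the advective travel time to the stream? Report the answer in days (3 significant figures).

40.5 days

Specific discharge q = 204 × 0.0014 = 0.2856 m/d
Seepage velocity v = q / n = 0.2856 / 0.24 = 1.190 m/d
t = L / v = 48.2 / 1.190 = 40.50 d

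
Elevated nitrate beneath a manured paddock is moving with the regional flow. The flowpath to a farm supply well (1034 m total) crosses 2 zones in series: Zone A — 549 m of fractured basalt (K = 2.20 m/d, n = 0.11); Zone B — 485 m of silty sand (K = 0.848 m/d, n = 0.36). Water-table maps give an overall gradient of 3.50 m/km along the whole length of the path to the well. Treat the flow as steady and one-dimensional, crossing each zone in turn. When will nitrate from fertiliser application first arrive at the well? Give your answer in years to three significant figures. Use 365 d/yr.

For zones in series the flux q is common to all zones; the equivalent conductivity is the harmonic (thickness-weighted) mean, K_eq = L_total / Σ(L_j/K_j).
Σ(L/K) = 549/2.20 + 485/0.848 = 249.5 + 571.9 = 821.5 d
K_eq = L_total / Σ(L/K) = 1034 / 821.5 = 1.259 m/d
q = K_eq · i = 1.259 × 0.0035 = 0.004405 m/d (same in every zone)
Zone A: v = q/n = 0.004405/0.11 = 0.04005 m/d → t_A = 549/0.04005 = 13710 d
Zone B: v = q/n = 0.004405/0.36 = 0.01224 m/d → t_B = 485/0.01224 = 39630 d
Total t = 13710 + 39630 = 53340 d
   = 53340 / 365 = 146 yr

146 years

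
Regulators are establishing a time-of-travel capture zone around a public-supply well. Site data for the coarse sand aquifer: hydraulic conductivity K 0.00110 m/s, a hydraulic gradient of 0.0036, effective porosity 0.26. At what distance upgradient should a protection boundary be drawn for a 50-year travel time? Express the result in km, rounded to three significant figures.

24.0 km

K = 0.00110 m/s × 86400 s/d = 95.04 m/d
q = Ki = 95.04 × 0.0036 = 0.3421 m/d
Seepage velocity v = q / n = 0.3421 / 0.26 = 1.316 m/d
T = 50 yr × 365 = 18250 d
L = v × T = 1.316 × 18250 = 24020 m
   = 24.0 km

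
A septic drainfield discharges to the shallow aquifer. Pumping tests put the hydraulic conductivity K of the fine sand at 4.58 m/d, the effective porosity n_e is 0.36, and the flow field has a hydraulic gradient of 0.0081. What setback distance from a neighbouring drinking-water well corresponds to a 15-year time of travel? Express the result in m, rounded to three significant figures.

Darcy flux q = K·i = 4.58 × 0.0081 = 0.03710 m/d
Seepage velocity v = q / n = 0.03710 / 0.36 = 0.1031 m/d
T = 15 yr × 365 = 5475 d
L = v × T = 0.1031 × 5475 = 564.2 m

564 m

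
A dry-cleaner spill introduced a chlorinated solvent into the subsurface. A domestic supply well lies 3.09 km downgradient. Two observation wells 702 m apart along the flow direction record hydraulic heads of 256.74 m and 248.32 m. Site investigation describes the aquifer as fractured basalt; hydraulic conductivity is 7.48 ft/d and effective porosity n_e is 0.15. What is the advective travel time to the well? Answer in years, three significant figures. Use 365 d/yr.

46.4 years

Hydraulic gradient i = (256.74 − 248.32) / 702 = 8.42 / 702 = 0.01199
K = 7.48 ft/d × 0.3048 = 2.280 m/d
Specific discharge q = 2.280 × 0.01199 = 0.02735 m/d
v_s = q/n_e = 0.02735/0.15 = 0.1823 m/d
L = 3.09 km = 3090 m
t = L / v = 3090 / 0.1823 = 16950 d
   = 16950 / 365 = 46.4 yr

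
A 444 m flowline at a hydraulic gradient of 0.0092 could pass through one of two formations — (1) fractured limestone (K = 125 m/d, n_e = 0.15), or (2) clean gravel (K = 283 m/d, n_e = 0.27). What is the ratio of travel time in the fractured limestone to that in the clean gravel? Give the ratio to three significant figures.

Unit 1 (fractured limestone): v = 125×0.0092/0.15 = 7.667 m/d, t = 444/7.667 = 57.91 d
Unit 2 (clean gravel): v = 283×0.0092/0.27 = 9.643 m/d, t = 444/9.643 = 46.04 d
t(fractured limestone) / t(clean gravel) = 57.91/46.04 = 1.26

1.26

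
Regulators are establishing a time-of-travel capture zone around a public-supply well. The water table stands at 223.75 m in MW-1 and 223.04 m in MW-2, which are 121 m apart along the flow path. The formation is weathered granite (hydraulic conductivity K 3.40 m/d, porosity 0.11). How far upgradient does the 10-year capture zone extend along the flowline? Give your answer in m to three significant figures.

662 m

Hydraulic gradient i = (223.75 − 223.04) / 121 = 0.71 / 121 = 0.005868
Specific discharge q = 3.40 × 0.005868 = 0.01995 m/d
v_s = q/n_e = 0.01995/0.11 = 0.1814 m/d
T = 10 yr × 365 = 3650 d
L = v × T = 0.1814 × 3650 = 662.0 m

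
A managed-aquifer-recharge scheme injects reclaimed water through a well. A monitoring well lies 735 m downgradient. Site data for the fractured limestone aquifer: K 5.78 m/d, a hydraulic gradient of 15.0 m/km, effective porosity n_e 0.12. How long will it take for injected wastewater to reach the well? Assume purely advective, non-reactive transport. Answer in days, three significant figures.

1020 days

Specific discharge q = 5.78 × 0.015 = 0.08670 m/d
v = Ki/n = 5.78·0.015/0.12 = 0.7225 m/d
t = L / v = 735 / 0.7225 = 1017 d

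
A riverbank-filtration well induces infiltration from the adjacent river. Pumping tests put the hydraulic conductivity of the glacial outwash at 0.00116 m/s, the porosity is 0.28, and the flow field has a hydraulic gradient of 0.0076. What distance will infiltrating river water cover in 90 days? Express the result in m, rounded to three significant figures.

K = 0.00116 m/s × 86400 s/d = 100.2 m/d
Specific discharge q = 100.2 × 0.0076 = 0.7617 m/d
Seepage velocity v = q / n = 0.7617 / 0.28 = 2.720 m/d
L = v × T = 2.720 × 90 = 244.8 m

245 m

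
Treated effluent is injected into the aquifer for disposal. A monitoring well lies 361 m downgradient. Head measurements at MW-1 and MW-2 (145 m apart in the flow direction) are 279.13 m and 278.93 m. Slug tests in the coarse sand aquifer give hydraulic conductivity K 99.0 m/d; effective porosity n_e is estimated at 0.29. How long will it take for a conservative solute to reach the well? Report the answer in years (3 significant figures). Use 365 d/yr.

2.10 years

Hydraulic gradient i = (279.13 − 278.93) / 145 = 0.20 / 145 = 0.001379
Specific discharge q = 99.0 × 0.001379 = 0.1366 m/d
v_s = q/n_e = 0.1366/0.29 = 0.4709 m/d
t = L / v = 361 / 0.4709 = 766.7 d
   = 766.7 / 365 = 2.10 yr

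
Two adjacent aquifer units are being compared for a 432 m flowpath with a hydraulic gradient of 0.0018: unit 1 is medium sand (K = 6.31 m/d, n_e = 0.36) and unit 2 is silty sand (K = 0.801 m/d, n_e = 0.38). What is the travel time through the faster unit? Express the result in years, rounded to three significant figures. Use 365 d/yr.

Unit 1 (medium sand): v = 6.31×0.0018/0.36 = 0.03155 m/d, t = 432/0.03155 = 13690 d
Unit 2 (silty sand): v = 0.801×0.0018/0.38 = 0.003794 m/d, t = 432/0.003794 = 113900 d
Faster: 13690 d / 365 = 37.5 yr

37.5 years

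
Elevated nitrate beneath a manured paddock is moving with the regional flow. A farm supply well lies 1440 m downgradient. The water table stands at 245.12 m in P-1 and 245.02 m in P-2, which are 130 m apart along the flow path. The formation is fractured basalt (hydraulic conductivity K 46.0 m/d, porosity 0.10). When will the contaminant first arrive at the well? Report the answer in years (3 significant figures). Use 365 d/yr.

11.1 years

Hydraulic gradient i = (245.12 − 245.02) / 130 = 0.10 / 130 = 7.692e-4
q = Ki = 46.0 × 7.692e-4 = 0.03538 m/d
v_s = q/n_e = 0.03538/0.10 = 0.3538 m/d
t = L / v = 1440 / 0.3538 = 4070 d
   = 4070 / 365 = 11.1 yr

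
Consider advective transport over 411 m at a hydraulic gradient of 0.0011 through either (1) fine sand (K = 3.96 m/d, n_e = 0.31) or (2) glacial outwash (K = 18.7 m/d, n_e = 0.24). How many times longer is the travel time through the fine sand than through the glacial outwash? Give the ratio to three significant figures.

Unit 1 (fine sand): v = 3.96×0.0011/0.31 = 0.01405 m/d, t = 411/0.01405 = 29250 d
Unit 2 (glacial outwash): v = 18.7×0.0011/0.24 = 0.08571 m/d, t = 411/0.08571 = 4795 d
t(fine sand) / t(glacial outwash) = 29250/4795 = 6.10

6.10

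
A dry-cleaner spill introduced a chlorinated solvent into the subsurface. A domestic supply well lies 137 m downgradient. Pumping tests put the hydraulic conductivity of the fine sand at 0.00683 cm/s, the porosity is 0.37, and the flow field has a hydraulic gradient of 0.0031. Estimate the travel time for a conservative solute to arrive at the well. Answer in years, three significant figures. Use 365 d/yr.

K = 0.00683 cm/s × 864 = 5.901 m/d
q = Ki = 5.901 × 0.0031 = 0.01829 m/d
Seepage velocity v = q / n = 0.01829 / 0.37 = 0.04944 m/d
t = L / v = 137 / 0.04944 = 2771 d
   = 2771 / 365 = 7.59 yr

7.59 years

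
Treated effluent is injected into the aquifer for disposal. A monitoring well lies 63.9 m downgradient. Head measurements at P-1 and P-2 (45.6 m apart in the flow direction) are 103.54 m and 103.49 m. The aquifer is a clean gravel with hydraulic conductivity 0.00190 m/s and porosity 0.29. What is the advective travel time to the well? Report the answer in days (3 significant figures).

103 days

Hydraulic gradient i = (103.54 − 103.49) / 45.6 = 0.05 / 45.6 = 0.001096
K = 0.00190 m/s × 86400 s/d = 164.2 m/d
Darcy flux q = K·i = 164.2 × 0.001096 = 0.1800 m/d
v_s = q/n_e = 0.1800/0.29 = 0.6207 m/d
t = L / v = 63.9 / 0.6207 = 102.9 d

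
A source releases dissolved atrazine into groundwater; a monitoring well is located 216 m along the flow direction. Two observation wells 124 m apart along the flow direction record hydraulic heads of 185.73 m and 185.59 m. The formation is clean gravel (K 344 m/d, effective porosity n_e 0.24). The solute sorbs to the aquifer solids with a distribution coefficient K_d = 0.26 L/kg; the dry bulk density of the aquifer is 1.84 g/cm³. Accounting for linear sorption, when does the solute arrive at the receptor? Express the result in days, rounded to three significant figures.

Hydraulic gradient i = (185.73 − 185.59) / 124 = 0.14 / 124 = 0.001129
Darcy flux q = K·i = 344 × 0.001129 = 0.3884 m/d
Seepage velocity v = q / n = 0.3884 / 0.24 = 1.618 m/d
Retardation R = 1 + ρ_b·K_d/n = 1 + 1.84×0.26/0.24 = 2.993
Contaminant velocity v_c = v/R = 1.618/2.993 = 0.5406 m/d
t = L/v_c = 216/0.5406 = 399.5 d

400 days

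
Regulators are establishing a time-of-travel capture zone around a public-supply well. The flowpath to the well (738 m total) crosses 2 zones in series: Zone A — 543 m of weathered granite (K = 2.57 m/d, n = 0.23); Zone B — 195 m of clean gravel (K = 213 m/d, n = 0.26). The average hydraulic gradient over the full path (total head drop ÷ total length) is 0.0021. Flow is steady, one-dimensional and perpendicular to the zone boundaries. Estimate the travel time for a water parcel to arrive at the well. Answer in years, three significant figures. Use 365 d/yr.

Continuity: the same q passes through each zone, so ΔH = q·Σ(L_j/K_j) — the zones act as resistances in series.
Σ(L/K) = 543/2.57 + 195/213 = 211.3 + 0.9155 = 212.2 d
K_eq = L_total / Σ(L/K) = 738 / 212.2 = 3.478 m/d
q = K_eq · i = 3.478 × 0.0021 = 0.007304 m/d (same in every zone)
Zone A: v = q/n = 0.007304/0.23 = 0.03175 m/d → t_A = 543/0.03175 = 17100 d
Zone B: v = q/n = 0.007304/0.26 = 0.02809 m/d → t_B = 195/0.02809 = 6942 d
Total t = 17100 + 6942 = 24040 d
   = 24040 / 365 = 65.9 yr

65.9 years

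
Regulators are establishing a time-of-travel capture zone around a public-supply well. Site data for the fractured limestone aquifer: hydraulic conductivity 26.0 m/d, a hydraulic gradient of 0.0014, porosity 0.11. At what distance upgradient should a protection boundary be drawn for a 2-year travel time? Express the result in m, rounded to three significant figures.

242 m

q = Ki = 26.0 × 0.0014 = 0.03640 m/d
v_s = q/n_e = 0.03640/0.11 = 0.3309 m/d
T = 2 yr × 365 = 730 d
L = v × T = 0.3309 × 730 = 241.6 m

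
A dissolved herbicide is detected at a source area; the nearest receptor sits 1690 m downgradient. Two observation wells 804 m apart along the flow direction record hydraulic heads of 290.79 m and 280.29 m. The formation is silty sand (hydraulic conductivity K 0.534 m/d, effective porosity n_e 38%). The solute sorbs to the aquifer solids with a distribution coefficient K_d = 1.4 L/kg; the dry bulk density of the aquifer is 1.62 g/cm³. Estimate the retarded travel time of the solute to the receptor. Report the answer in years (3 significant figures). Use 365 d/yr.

1760 years

Hydraulic gradient i = (290.79 − 280.29) / 804 = 10.50 / 804 = 0.01306
q = Ki = 0.534 × 0.01306 = 0.006974 m/d
Seepage velocity v = q / n = 0.006974 / 0.38 = 0.01835 m/d
Retardation R = 1 + ρ_b·K_d/n = 1 + 1.62×1.4/0.38 = 6.968
Contaminant velocity v_c = v/R = 0.01835/6.968 = 0.002634 m/d
t = L/v_c = 1690/0.002634 = 641700 d
   = 641700/365 = 1760 yr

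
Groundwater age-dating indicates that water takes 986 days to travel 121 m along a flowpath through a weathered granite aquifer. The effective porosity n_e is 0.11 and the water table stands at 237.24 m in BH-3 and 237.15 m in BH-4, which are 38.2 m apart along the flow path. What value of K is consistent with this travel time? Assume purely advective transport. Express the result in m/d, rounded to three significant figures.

5.73 m/d

Hydraulic gradient i = (237.24 − 237.15) / 38.2 = 0.09 / 38.2 = 0.002356
v = L / t = 121 / 986 = 0.1227 m/d
K = v · n / i = 0.1227 × 0.11 / 0.002356 = 5.73 m/d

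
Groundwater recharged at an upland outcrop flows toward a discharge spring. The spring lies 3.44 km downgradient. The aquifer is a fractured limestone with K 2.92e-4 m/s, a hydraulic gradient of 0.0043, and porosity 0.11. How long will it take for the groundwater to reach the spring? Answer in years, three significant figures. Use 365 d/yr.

9.56 years

K = 2.92e-4 m/s × 86400 s/d = 25.23 m/d
q = Ki = 25.23 × 0.0043 = 0.1085 m/d
Seepage velocity v = q / n = 0.1085 / 0.11 = 0.9862 m/d
L = 3.44 km = 3440 m
t = L / v = 3440 / 0.9862 = 3488 d
   = 3488 / 365 = 9.56 yr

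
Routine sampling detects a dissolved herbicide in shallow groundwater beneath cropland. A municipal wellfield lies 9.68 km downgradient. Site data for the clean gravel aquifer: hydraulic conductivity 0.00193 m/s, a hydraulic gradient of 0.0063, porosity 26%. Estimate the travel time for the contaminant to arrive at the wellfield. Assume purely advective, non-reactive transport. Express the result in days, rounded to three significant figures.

K = 0.00193 m/s × 86400 s/d = 166.8 m/d
Specific discharge q = 166.8 × 0.0063 = 1.051 m/d
Seepage velocity v = q / n = 1.051 / 0.26 = 4.041 m/d
L = 9.68 km = 9680 m
t = L / v = 9680 / 4.041 = 2396 d

2400 days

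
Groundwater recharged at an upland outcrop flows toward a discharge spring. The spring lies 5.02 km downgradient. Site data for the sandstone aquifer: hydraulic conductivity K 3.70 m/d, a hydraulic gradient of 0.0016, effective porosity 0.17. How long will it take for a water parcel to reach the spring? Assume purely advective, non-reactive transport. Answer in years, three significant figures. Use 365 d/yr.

Specific discharge q = 3.70 × 0.0016 = 0.005920 m/d
v_s = q/n_e = 0.005920/0.17 = 0.03482 m/d
L = 5.02 km = 5020 m
t = L / v = 5020 / 0.03482 = 144200 d
   = 144200 / 365 = 395 yr

395 years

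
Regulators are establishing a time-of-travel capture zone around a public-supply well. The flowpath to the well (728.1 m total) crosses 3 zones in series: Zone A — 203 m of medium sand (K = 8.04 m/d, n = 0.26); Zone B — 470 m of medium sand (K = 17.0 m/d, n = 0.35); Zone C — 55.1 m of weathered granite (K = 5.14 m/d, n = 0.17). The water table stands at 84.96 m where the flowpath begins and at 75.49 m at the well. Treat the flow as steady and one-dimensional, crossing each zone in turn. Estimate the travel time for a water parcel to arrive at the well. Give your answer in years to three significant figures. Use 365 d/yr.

Total head drop ΔH = 84.96 − 75.49 = 9.47 m
Continuity: the same q passes through each zone, so ΔH = q·Σ(L_j/K_j) — the zones act as resistances in series.
Σ(L/K) = 203/8.04 + 470/17.0 + 55.1/5.14 = 25.25 + 27.65 + 10.72 = 63.62 d
q = ΔH / Σ(L/K) = 9.47 / 63.62 = 0.1489 m/d (same in every zone)
Zone A: v = q/n = 0.1489/0.26 = 0.5725 m/d → t_A = 203/0.5725 = 354.6 d
Zone B: v = q/n = 0.1489/0.35 = 0.4253 m/d → t_B = 470/0.4253 = 1105 d
Zone C: v = q/n = 0.1489/0.17 = 0.8757 m/d → t_C = 55.1/0.8757 = 62.92 d
Total t = 354.6 + 1105 + 62.92 = 1523 d
   = 1523 / 365 = 4.17 yr

4.17 years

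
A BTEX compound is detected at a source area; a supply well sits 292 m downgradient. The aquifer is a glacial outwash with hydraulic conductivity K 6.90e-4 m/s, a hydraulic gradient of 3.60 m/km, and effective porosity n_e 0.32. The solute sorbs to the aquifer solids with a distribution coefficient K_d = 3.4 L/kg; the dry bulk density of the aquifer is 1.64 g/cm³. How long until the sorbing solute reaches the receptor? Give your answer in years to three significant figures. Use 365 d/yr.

22.0 years

K = 6.90e-4 m/s × 86400 s/d = 59.62 m/d
Darcy flux q = K·i = 59.62 × 0.0036 = 0.2146 m/d
v = Ki/n = 59.62·0.0036/0.32 = 0.6707 m/d
Retardation R = 1 + ρ_b·K_d/n = 1 + 1.64×3.4/0.32 = 18.42
Contaminant velocity v_c = v/R = 0.6707/18.42 = 0.03640 m/d
t = L/v_c = 292/0.03640 = 8022 d
   = 8022/365 = 22.0 yr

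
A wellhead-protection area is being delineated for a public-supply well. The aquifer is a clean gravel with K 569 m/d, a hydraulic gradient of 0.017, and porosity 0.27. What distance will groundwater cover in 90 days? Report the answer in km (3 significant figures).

q = Ki = 569 × 0.017 = 9.673 m/d
Average linear velocity = 9.673 / 0.27 = 35.83 m/d
L = v × T = 35.83 × 90 = 3224 m
   = 3.22 km

3.22 km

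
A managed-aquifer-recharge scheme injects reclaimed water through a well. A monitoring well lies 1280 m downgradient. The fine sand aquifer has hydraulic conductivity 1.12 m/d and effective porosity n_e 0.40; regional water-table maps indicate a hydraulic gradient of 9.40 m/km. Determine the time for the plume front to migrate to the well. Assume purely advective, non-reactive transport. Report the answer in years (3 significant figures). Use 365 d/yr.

q = Ki = 1.12 × 0.0094 = 0.01053 m/d
Seepage velocity v = q / n = 0.01053 / 0.40 = 0.02632 m/d
t = L / v = 1280 / 0.02632 = 48630 d
   = 48630 / 365 = 133 yr

133 years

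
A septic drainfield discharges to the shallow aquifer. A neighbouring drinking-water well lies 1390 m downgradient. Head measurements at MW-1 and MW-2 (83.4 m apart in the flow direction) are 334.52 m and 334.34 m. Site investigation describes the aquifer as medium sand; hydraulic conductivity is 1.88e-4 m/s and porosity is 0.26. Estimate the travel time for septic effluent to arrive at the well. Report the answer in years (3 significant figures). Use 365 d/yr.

28.2 years

Hydraulic gradient i = (334.52 − 334.34) / 83.4 = 0.18 / 83.4 = 0.002158
K = 1.88e-4 m/s × 86400 s/d = 16.24 m/d
q = Ki = 16.24 × 0.002158 = 0.03506 m/d
Seepage velocity v = q / n = 0.03506 / 0.26 = 0.1348 m/d
t = L / v = 1390 / 0.1348 = 10310 d
   = 10310 / 365 = 28.2 yr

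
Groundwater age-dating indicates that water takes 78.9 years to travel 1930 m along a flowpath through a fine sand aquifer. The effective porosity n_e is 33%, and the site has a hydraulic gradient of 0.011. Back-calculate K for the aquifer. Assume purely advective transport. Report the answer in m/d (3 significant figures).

t = 78.9 years = 28800 d
v = L / t = 1930 / 28800 = 0.06702 m/d
K = v · n / i = 0.06702 × 0.33 / 0.011 = 2.01 m/d

2.01 m/d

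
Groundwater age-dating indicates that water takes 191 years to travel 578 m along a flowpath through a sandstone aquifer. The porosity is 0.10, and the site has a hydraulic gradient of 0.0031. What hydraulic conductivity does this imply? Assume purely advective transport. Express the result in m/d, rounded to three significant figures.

0.267 m/d

t = 191 years = 69720 d
v = L / t = 578 / 69720 = 0.008291 m/d
K = v · n / i = 0.008291 × 0.10 / 0.0031 = 0.267 m/d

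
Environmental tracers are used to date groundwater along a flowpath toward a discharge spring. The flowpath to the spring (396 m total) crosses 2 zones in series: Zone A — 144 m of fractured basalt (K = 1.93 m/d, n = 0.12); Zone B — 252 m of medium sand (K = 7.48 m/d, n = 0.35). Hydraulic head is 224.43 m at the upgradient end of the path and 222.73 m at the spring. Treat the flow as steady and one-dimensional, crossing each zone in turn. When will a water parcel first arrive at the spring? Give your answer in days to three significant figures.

6720 days

Total head drop ΔH = 224.43 − 222.73 = 1.70 m
Continuity: the same q passes through each zone, so ΔH = q·Σ(L_j/K_j) — the zones act as resistances in series.
Σ(L/K) = 144/1.93 + 252/7.48 = 74.61 + 33.69 = 108.3 d
q = ΔH / Σ(L/K) = 1.70 / 108.3 = 0.01570 m/d (same in every zone)
Zone A: v = q/n = 0.01570/0.12 = 0.1308 m/d → t_A = 144/0.1308 = 1101 d
Zone B: v = q/n = 0.01570/0.35 = 0.04485 m/d → t_B = 252/0.04485 = 5619 d
Total t = 1101 + 5619 = 6720 d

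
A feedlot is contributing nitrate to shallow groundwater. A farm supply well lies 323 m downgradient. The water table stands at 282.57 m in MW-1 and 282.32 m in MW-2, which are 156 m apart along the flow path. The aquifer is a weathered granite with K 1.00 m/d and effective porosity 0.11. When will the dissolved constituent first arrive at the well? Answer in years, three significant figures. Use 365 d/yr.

Hydraulic gradient i = (282.57 − 282.32) / 156 = 0.25 / 156 = 0.001603
Darcy flux q = K·i = 1.00 × 0.001603 = 0.001603 m/d
Average linear velocity = 0.001603 / 0.11 = 0.01457 m/d
t = L / v = 323 / 0.01457 = 22170 d
   = 22170 / 365 = 60.7 yr

60.7 years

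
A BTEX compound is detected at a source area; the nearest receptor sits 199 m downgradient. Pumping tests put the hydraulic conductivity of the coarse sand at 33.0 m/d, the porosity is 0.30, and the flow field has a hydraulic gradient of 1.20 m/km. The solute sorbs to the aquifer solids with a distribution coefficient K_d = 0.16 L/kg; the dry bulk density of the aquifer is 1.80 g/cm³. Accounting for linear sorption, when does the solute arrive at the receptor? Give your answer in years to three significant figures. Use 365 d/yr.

Specific discharge q = 33.0 × 0.0012 = 0.03960 m/d
v = Ki/n = 33.0·0.0012/0.30 = 0.1320 m/d
Retardation R = 1 + ρ_b·K_d/n = 1 + 1.80×0.16/0.30 = 1.960
Contaminant velocity v_c = v/R = 0.1320/1.960 = 0.06735 m/d
t = L/v_c = 199/0.06735 = 2955 d
   = 2955/365 = 8.10 yr

8.10 years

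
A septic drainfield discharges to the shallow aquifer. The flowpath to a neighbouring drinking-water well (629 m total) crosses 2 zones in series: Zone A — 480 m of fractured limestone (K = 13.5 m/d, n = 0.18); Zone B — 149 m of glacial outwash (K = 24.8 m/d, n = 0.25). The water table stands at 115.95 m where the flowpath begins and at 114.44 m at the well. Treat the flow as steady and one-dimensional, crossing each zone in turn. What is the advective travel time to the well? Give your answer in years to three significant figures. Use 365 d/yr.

Total head drop ΔH = 115.95 − 114.44 = 1.51 m
Steady 1-D flow in series ⇒ the Darcy flux q is identical in every zone and the zone head losses add (resistances L/K in series).
Σ(L/K) = 480/13.5 + 149/24.8 = 35.56 + 6.008 = 41.56 d
q = ΔH / Σ(L/K) = 1.51 / 41.56 = 0.03633 m/d (same in every zone)
Zone A: v = q/n = 0.03633/0.18 = 0.2018 m/d → t_A = 480/0.2018 = 2378 d
Zone B: v = q/n = 0.03633/0.25 = 0.1453 m/d → t_B = 149/0.1453 = 1025 d
Total t = 2378 + 1025 = 3404 d
   = 3404 / 365 = 9.32 yr

9.32 years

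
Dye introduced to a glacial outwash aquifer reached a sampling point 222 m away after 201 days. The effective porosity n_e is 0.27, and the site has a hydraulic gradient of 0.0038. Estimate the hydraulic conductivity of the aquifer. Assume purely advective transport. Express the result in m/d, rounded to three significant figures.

v = L / t = 222 / 201 = 1.104 m/d
K = v · n / i = 1.104 × 0.27 / 0.0038 = 78.5 m/d

78.5 m/d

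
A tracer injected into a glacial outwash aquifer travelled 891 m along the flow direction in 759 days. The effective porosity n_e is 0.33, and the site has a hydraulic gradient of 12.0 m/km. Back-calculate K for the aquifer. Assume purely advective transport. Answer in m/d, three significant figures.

32.3 m/d

v = L / t = 891 / 759 = 1.174 m/d
K = v · n / i = 1.174 × 0.33 / 0.012 = 32.3 m/d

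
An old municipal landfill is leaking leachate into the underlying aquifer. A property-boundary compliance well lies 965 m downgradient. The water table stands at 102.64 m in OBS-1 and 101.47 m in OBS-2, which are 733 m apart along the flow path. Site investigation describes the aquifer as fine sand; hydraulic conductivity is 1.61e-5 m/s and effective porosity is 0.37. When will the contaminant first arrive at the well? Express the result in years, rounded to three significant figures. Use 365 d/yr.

Hydraulic gradient i = (102.64 − 101.47) / 733 = 1.17 / 733 = 0.001596
K = 1.61e-5 m/s × 86400 s/d = 1.391 m/d
Darcy flux q = K·i = 1.391 × 0.001596 = 0.002220 m/d
v_s = q/n_e = 0.002220/0.37 = 0.006001 m/d
t = L / v = 965 / 0.006001 = 160800 d
   = 160800 / 365 = 441 yr

441 years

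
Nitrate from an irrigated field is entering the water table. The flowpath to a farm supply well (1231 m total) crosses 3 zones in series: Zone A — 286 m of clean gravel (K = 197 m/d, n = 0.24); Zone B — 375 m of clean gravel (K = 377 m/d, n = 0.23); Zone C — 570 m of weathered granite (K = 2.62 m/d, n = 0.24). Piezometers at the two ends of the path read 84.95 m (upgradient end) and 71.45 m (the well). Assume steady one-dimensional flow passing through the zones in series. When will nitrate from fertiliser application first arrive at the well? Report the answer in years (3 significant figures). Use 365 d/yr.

13.0 years

Total head drop ΔH = 84.95 − 71.45 = 13.50 m
Continuity: the same q passes through each zone, so ΔH = q·Σ(L_j/K_j) — the zones act as resistances in series.
Σ(L/K) = 286/197 + 375/377 + 570/2.62 = 1.452 + 0.9947 + 217.6 = 220.0 d
q = ΔH / Σ(L/K) = 13.50 / 220.0 = 0.06136 m/d (same in every zone)
Zone A: v = q/n = 0.06136/0.24 = 0.2557 m/d → t_A = 286/0.2557 = 1119 d
Zone B: v = q/n = 0.06136/0.23 = 0.2668 m/d → t_B = 375/0.2668 = 1406 d
Zone C: v = q/n = 0.06136/0.24 = 0.2557 m/d → t_C = 570/0.2557 = 2229 d
Total t = 1119 + 1406 + 2229 = 4754 d
   = 4754 / 365 = 13.0 yr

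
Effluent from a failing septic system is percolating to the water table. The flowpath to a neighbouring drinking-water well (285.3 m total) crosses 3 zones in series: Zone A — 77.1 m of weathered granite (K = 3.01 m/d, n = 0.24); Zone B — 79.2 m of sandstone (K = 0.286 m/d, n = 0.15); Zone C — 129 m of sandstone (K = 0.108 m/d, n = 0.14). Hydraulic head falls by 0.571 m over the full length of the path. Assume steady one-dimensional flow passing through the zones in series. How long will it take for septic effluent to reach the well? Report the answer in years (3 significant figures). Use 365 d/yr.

348 years

Steady 1-D flow in series ⇒ the Darcy flux q is identical in every zone and the zone head losses add (resistances L/K in series).
Σ(L/K) = 77.1/3.01 + 79.2/0.286 + 129/0.108 = 25.61 + 276.9 + 1194 = 1497 d
q = ΔH / Σ(L/K) = 0.571 / 1497 = 3.814e-4 m/d (same in every zone)
Zone A: v = q/n = 3.814e-4/0.24 = 0.001589 m/d → t_A = 77.1/0.001589 = 48510 d
Zone B: v = q/n = 3.814e-4/0.15 = 0.002543 m/d → t_B = 79.2/0.002543 = 31150 d
Zone C: v = q/n = 3.814e-4/0.14 = 0.002725 m/d → t_C = 129/0.002725 = 47350 d
Total t = 48510 + 31150 + 47350 = 127000 d
   = 127000 / 365 = 348 yr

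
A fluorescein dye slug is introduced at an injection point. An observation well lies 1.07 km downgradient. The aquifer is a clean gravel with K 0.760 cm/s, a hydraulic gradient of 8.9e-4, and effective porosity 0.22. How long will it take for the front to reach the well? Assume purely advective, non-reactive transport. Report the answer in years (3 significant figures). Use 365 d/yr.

1.10 years

K = 0.760 cm/s × 864 = 656.6 m/d
Specific discharge q = 656.6 × 8.9e-4 = 0.5844 m/d
v_s = q/n_e = 0.5844/0.22 = 2.656 m/d
L = 1.07 km = 1070 m
t = L / v = 1070 / 2.656 = 402.8 d
   = 402.8 / 365 = 1.10 yr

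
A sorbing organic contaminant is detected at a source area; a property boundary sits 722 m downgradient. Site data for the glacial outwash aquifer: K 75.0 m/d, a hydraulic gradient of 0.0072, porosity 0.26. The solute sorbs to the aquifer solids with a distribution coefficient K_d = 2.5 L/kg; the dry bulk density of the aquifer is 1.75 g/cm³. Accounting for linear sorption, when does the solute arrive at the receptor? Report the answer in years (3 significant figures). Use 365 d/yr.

17.0 years

Darcy flux q = K·i = 75.0 × 0.0072 = 0.5400 m/d
Seepage velocity v = q / n = 0.5400 / 0.26 = 2.077 m/d
Retardation R = 1 + ρ_b·K_d/n = 1 + 1.75×2.5/0.26 = 17.83
Contaminant velocity v_c = v/R = 2.077/17.83 = 0.1165 m/d
t = L/v_c = 722/0.1165 = 6197 d
   = 6197/365 = 17.0 yr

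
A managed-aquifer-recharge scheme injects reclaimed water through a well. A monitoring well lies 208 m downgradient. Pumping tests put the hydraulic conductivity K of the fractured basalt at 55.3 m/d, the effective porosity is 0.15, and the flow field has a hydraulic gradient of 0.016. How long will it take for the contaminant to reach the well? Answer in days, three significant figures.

Darcy flux q = K·i = 55.3 × 0.016 = 0.8848 m/d
Average linear velocity = 0.8848 / 0.15 = 5.899 m/d
t = L / v = 208 / 5.899 = 35.26 d

35.3 days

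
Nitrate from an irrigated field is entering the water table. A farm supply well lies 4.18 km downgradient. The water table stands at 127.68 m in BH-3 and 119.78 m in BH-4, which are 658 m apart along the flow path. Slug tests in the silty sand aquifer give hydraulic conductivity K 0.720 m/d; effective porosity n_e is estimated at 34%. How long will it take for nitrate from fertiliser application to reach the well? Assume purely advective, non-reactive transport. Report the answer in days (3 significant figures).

164000 days

Hydraulic gradient i = (127.68 − 119.78) / 658 = 7.90 / 658 = 0.01201
Specific discharge q = 0.720 × 0.01201 = 0.008644 m/d
Seepage velocity v = q / n = 0.008644 / 0.34 = 0.02542 m/d
L = 4.18 km = 4180 m
t = L / v = 4180 / 0.02542 = 164400 d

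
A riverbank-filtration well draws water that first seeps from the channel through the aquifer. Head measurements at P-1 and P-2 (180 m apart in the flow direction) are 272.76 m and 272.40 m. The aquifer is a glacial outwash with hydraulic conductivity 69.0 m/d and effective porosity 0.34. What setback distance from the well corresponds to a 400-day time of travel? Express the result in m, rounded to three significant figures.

Hydraulic gradient i = (272.76 − 272.40) / 180 = 0.36 / 180 = 0.002000
q = Ki = 69.0 × 0.002000 = 0.1380 m/d
Average linear velocity = 0.1380 / 0.34 = 0.4059 m/d
L = v × T = 0.4059 × 400 = 162.4 m

162 m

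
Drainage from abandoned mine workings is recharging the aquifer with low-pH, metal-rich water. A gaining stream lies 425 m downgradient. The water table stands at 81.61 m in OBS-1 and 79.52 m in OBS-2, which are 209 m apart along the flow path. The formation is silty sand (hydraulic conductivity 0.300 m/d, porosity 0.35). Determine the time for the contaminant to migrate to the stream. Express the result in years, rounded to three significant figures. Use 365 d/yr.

136 years

Hydraulic gradient i = (81.61 − 79.52) / 209 = 2.09 / 209 = 0.01000
q = Ki = 0.300 × 0.01000 = 0.003000 m/d
Seepage velocity v = q / n = 0.003000 / 0.35 = 0.008571 m/d
t = L / v = 425 / 0.008571 = 49580 d
   = 49580 / 365 = 136 yr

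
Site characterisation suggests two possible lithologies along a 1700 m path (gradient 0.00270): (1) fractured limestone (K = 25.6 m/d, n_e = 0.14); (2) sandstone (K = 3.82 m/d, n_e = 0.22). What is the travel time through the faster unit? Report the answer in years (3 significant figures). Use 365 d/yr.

9.43 years

Unit 1 (fractured limestone): v = 25.6×0.0027/0.14 = 0.4937 m/d, t = 1700/0.4937 = 3443 d
Unit 2 (sandstone): v = 3.82×0.0027/0.22 = 0.04688 m/d, t = 1700/0.04688 = 36260 d
Faster: 3443 d / 365 = 9.43 yr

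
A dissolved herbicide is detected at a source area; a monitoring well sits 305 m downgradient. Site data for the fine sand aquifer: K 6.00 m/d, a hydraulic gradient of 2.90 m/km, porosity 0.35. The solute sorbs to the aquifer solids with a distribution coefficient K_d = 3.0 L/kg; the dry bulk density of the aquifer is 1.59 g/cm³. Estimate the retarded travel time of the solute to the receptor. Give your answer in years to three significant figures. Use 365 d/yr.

246 years

q = Ki = 6.00 × 0.0029 = 0.01740 m/d
v = Ki/n = 6.00·0.0029/0.35 = 0.04971 m/d
Retardation R = 1 + ρ_b·K_d/n = 1 + 1.59×3.0/0.35 = 14.63
Contaminant velocity v_c = v/R = 0.04971/14.63 = 0.003398 m/d
t = L/v_c = 305/0.003398 = 89750 d
   = 89750/365 = 246 yr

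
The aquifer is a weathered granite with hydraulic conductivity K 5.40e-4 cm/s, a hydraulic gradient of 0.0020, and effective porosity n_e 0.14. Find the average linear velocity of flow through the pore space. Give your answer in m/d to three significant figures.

K = 5.40e-4 cm/s × 864 = 0.4666 m/d
q = Ki = 0.4666 × 0.0020 = 9.331e-4 m/d
Seepage velocity v = q / n = 9.331e-4 / 0.14 = 0.006665 m/d

0.00667 m/d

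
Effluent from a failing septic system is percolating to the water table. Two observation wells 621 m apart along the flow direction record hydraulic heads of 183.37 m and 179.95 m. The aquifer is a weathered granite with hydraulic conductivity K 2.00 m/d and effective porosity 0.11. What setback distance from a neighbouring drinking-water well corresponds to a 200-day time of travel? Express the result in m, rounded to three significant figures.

Hydraulic gradient i = (183.37 − 179.95) / 621 = 3.42 / 621 = 0.005507
Darcy flux q = K·i = 2.00 × 0.005507 = 0.01101 m/d
v = Ki/n = 2.00·0.005507/0.11 = 0.1001 m/d
L = v × T = 0.1001 × 200 = 20.03 m

20.0 m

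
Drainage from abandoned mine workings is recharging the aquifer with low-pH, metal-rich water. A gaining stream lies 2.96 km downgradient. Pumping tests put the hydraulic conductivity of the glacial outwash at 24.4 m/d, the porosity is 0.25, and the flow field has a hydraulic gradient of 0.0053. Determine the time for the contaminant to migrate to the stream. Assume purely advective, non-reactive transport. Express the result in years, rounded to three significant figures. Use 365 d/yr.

15.7 years

Specific discharge q = 24.4 × 0.0053 = 0.1293 m/d
v_s = q/n_e = 0.1293/0.25 = 0.5173 m/d
L = 2.96 km = 2960 m
t = L / v = 2960 / 0.5173 = 5722 d
   = 5722 / 365 = 15.7 yr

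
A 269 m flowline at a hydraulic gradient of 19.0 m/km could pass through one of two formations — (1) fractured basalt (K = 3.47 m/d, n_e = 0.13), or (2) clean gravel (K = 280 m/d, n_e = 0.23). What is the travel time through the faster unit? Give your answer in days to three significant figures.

Unit 1 (fractured basalt): v = 3.47×0.019/0.13 = 0.5072 m/d, t = 269/0.5072 = 530.4 d
Unit 2 (clean gravel): v = 280×0.019/0.23 = 23.13 m/d, t = 269/23.13 = 11.63 d
Faster unit: t = 11.6 d

11.6 days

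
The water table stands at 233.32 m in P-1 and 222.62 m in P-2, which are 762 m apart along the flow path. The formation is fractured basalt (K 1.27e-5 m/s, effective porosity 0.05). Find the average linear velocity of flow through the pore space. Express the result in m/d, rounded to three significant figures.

Hydraulic gradient i = (233.32 − 222.62) / 762 = 10.70 / 762 = 0.01404
K = 1.27e-5 m/s × 86400 s/d = 1.097 m/d
Specific discharge q = 1.097 × 0.01404 = 0.01541 m/d
v = Ki/n = 1.097·0.01404/0.05 = 0.3082 m/d

0.308 m/d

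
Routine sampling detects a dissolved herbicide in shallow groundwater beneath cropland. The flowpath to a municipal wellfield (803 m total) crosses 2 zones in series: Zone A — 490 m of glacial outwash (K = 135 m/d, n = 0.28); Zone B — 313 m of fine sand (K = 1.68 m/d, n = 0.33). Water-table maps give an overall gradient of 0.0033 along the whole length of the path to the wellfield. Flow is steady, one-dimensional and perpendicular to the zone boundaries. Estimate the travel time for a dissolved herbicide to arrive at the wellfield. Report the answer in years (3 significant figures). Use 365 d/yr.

For zones in series the flux q is common to all zones; the equivalent conductivity is the harmonic (thickness-weighted) mean, K_eq = L_total / Σ(L_j/K_j).
Σ(L/K) = 490/135 + 313/1.68 = 3.630 + 186.3 = 189.9 d
K_eq = L_total / Σ(L/K) = 803 / 189.9 = 4.228 m/d
q = K_eq · i = 4.228 × 0.0033 = 0.01395 m/d (same in every zone)
Zone A: v = q/n = 0.01395/0.28 = 0.04983 m/d → t_A = 490/0.04983 = 9834 d
Zone B: v = q/n = 0.01395/0.33 = 0.04228 m/d → t_B = 313/0.04228 = 7404 d
Total t = 9834 + 7404 = 17240 d
   = 17240 / 365 = 47.2 yr

47.2 years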